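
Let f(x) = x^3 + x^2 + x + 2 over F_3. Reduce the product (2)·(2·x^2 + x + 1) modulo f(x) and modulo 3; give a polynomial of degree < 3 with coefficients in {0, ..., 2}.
Multiply as integer polynomials: a · b = 4·x^2 + 2·x + 2. Reducing coefficients mod 3: a · b ≡ x^2 + 2·x + 2. This already has degree < 3, so no reduction by f is needed. Hence a · b ≡ x^2 + 2·x + 2 in F_3[x]/(f).

Final answer: a · b ≡ x^2 + 2·x + 2 (mod f(x))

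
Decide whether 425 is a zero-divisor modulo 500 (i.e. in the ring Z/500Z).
YES

gcd(425, 500) = 25 > 1, so 425 is not a unit in Z/500Z. In Z/nZ every nonzero non-unit is a zero-divisor: explicitly, take b = 500/gcd = 20 ≠ 0 (mod 500); then 425·20 = 8500 = 17·500, i.e. 425·20 ≡ 0 (mod 500). So 425 is a zero-divisor.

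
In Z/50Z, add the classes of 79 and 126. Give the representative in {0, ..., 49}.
Reduce the summands first: 79 ≡ 29, 126 ≡ 26 (mod 50), so 79 + 126 ≡ 29 + 26 (mod 50). 29 + 26 = 55; 55 = 1·50 + 5, so (79 + 126) mod 50 = 5.

Final answer: 5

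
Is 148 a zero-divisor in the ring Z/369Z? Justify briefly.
gcd(148, 369) = 1, so 148 is a unit in Z/369Z (it has a multiplicative inverse). A unit cannot be a zero-divisor: if 148·b ≡ 0 then multiplying both sides by 148^(−1) gives b ≡ 0. So 148 is not a zero-divisor.

Final answer: NO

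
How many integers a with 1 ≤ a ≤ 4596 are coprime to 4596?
The number of a ∈ {1, ..., 4596} with gcd(a, 4596) = 1 is by definition Euler's totient φ(4596). φ is multiplicative, with φ(p^e) = p^e − p^(e−1). Factorise 4596 = 2^2 · 3 · 383. Then
  φ(4596) = (2^2 − 2^1) · (3 − 1) · (383 − 1) = 2 · 2 · 382 = 1528.
So there are 1528 such integers.

Final answer: 1528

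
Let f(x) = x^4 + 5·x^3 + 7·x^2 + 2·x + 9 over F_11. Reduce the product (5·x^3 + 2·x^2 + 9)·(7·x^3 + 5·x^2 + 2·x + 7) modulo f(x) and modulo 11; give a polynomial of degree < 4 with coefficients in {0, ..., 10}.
Multiply as integer polynomials: a · b = 35·x^6 + 39·x^5 + 20·x^4 + 102·x^3 + 59·x^2 + 18·x + 63. Reducing coefficients mod 11: a · b ≡ 2·x^6 + 6·x^5 + 9·x^4 + 3·x^3 + 4·x^2 + 7·x + 8. Now divide by f(x) = x^4 + 5·x^3 + 7·x^2 + 2·x + 9 in F_11[x], eliminating the leading term at each step:
  leading term 2·x^6: subtract (2·x^2)·f(x) = 2·x^6 + 10·x^5 + 3·x^4 + 4·x^3 + 7·x^2, leaving 7·x^5 + 6·x^4 + 10·x^3 + 8·x^2 + 7·x + 8 (coefficients mod 11)
  leading term 7·x^5: subtract (7·x)·f(x) = 7·x^5 + 2·x^4 + 5·x^3 + 3·x^2 + 8·x, leaving 4·x^4 + 5·x^3 + 5·x^2 + 10·x + 8 (coefficients mod 11)
  leading term 4·x^4: subtract (4)·f(x) = 4·x^4 + 9·x^3 + 6·x^2 + 8·x + 3, leaving 7·x^3 + 10·x^2 + 2·x + 5 (coefficients mod 11)
The degree is now < 4, so this is the remainder. Hence a · b ≡ 7·x^3 + 10·x^2 + 2·x + 5 in F_11[x]/(f).

Final answer: a · b ≡ 7·x^3 + 10·x^2 + 2·x + 5 (mod f(x))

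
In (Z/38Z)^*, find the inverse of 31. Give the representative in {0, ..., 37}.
Apply the extended Euclidean algorithm to (38, 31), tracking rows (r, s, t) with s·38 + t·31 = r. Each division r_prev = q·r_cur + r_new produces the new row as (previous row) − q·(current row):
  row A: (38, 1, 0)   [1·38 + 0·31 = 38]
  row B: (31, 0, 1)   [0·38 + 1·31 = 31]
  38 = 1·31 + 7   → row C = row A − 1·row B = (7, 1, −1)   [check: 1·38 − 1·31 = 7]
  31 = 4·7 + 3   → row D = row B − 4·row C = (3, −4, 5)   [check: −4·38 + 5·31 = 3]
  7 = 2·3 + 1   → row E = row C − 2·row D = (1, 9, −11)   [check: 9·38 − 11·31 = 1]
  3 = 3·1 + 0   → remainder 0, stop. gcd = 1 (last nonzero row E).
The gcd is 1, so 31 is invertible mod 38. The last nonzero row gives 9·38 − 11·31 = 1, so t = −11. So 31^(−1) ≡ −11 ≡ 27 (mod 38). Verify: 31 · 27 = 837 ≡ 1 (mod 38). ✓

Final answer: 31^(−1) ≡ 27 (mod 38)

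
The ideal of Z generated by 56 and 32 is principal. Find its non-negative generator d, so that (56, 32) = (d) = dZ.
(56, 32) = (8); d = 8

In the PID Z, (a, b) is generated by gcd(a, b). Compute gcd(56, 32) with the extended Euclidean algorithm, tracking rows (r, s, t) with s·56 + t·32 = r:
  row A: (56, 1, 0)   [1·56 + 0·32 = 56]
  row B: (32, 0, 1)   [0·56 + 1·32 = 32]
  56 = 1·32 + 24   → row C = row A − 1·row B = (24, 1, −1)   [check: 1·56 − 1·32 = 24]
  32 = 1·24 + 8   → row D = row B − 1·row C = (8, −1, 2)   [check: −1·56 + 2·32 = 8]
  24 = 3·8 + 0   → remainder 0, stop. gcd = 8 (last nonzero row D).
So gcd(56, 32) = 8, with Bézout identity −1·56 + 2·32 = 8. Containment (⊇): the Bézout identity exhibits 8 as an element of (56, 32), giving (8) ⊆ (56, 32). Containment (⊆): since 8 | 56 and 8 | 32 (56 = 8·7, 32 = 8·4), every Z-linear combination of 56 and 32 is divisible by 8, so (56, 32) ⊆ (8). Therefore (56, 32) = (8), d = 8.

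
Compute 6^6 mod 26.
Use repeated squaring. Binary(6) = 110. Walk through the bits of the exponent 6 left-to-right: at each bit after the leading one, square the running value, then multiply by 6 if the bit is 1 (always reducing mod 26):
  bit 1 = 1 (leading): start with 6.
  bit 2 = 1: square 6^2 = 36 ≡ 10; bit is 1, so multiply 10·6 = 60 ≡ 8 (mod 26).
  bit 3 = 0: square 8^2 = 64 ≡ 12 (mod 26).
Final value: 6^6 ≡ 12 (mod 26).

Final answer: 12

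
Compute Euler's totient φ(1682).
φ(1682) = 812

φ is multiplicative, with φ(p^e) = p^e − p^(e−1). Factorise 1682 = 2 · 29^2. Then
  φ(1682) = (2 − 1) · (29^2 − 29^1) = 1 · 812 = 812.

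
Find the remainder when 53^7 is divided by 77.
4

Use repeated squaring. Binary(7) = 111. Walk through the bits of the exponent 7 left-to-right: at each bit after the leading one, square the running value, then multiply by 53 if the bit is 1 (always reducing mod 77):
  bit 1 = 1 (leading): start with 53.
  bit 2 = 1: square 53^2 = 2809 ≡ 37; bit is 1, so multiply 37·53 = 1961 ≡ 36 (mod 77).
  bit 3 = 1: square 36^2 = 1296 ≡ 64; bit is 1, so multiply 64·53 = 3392 ≡ 4 (mod 77).
Final value: 53^7 ≡ 4 (mod 77).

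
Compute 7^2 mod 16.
1

Use repeated squaring. Binary(2) = 10. Walk through the bits of the exponent 2 left-to-right: at each bit after the leading one, square the running value, then multiply by 7 if the bit is 1 (always reducing mod 16):
  bit 1 = 1 (leading): start with 7.
  bit 2 = 0: square 7^2 = 49 ≡ 1 (mod 16).
Final value: 7^2 ≡ 1 (mod 16).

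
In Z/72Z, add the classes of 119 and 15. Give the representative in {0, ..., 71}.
62

Reduce the summands first: 119 ≡ 47 (mod 72), so 119 + 15 ≡ 47 + 15 (mod 72). 47 + 15 = 62; 62 = 0·72 + 62, so (119 + 15) mod 72 = 62.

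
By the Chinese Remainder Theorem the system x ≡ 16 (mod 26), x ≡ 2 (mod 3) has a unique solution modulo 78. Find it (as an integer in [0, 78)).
The moduli 26, 3 are pairwise coprime, so by the CRT there is a unique solution mod 26·3 = 78.
Solve by successive substitution. Start with x ≡ 16 (mod 26).
  Combine with x ≡ 2 (mod 3): write x = 16 + 26·t and require 16 + 26·t ≡ 2 (mod 3), i.e. 26·t ≡ 2 − 16 ≡ 1 (mod 3). Since 26^(−1) ≡ 2 (mod 3) (26 ≡ 2 (mod 3)), t ≡ 2·1 ≡ 2 (mod 3). So x ≡ 16 + 26·2 = 68 (mod 78).
Unique solution in [0, 78): x = 68.

Final answer: x ≡ 68 (mod 78); the representative in [0, 78) is 68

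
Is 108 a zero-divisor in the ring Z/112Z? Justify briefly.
gcd(108, 112) = 4 > 1, so 108 is not a unit in Z/112Z. In Z/nZ every nonzero non-unit is a zero-divisor: explicitly, take b = 112/gcd = 28 ≠ 0 (mod 112); then 108·28 = 3024 = 27·112, i.e. 108·28 ≡ 0 (mod 112). So 108 is a zero-divisor.

Final answer: YES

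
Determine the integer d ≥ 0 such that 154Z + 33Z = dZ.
In the PID Z, (a, b) is generated by gcd(a, b). Compute gcd(154, 33) with the extended Euclidean algorithm, tracking rows (r, s, t) with s·154 + t·33 = r:
  row A: (154, 1, 0)   [1·154 + 0·33 = 154]
  row B: (33, 0, 1)   [0·154 + 1·33 = 33]
  154 = 4·33 + 22   → row C = row A − 4·row B = (22, 1, −4)   [check: 1·154 − 4·33 = 22]
  33 = 1·22 + 11   → row D = row B − 1·row C = (11, −1, 5)   [check: −1·154 + 5·33 = 11]
  22 = 2·11 + 0   → remainder 0, stop. gcd = 11 (last nonzero row D).
So gcd(154, 33) = 11, with Bézout identity −1·154 + 5·33 = 11. Containment (⊇): the Bézout identity exhibits 11 as an element of (154, 33), giving (11) ⊆ (154, 33). Containment (⊆): since 11 | 154 and 11 | 33 (154 = 11·14, 33 = 11·3), every Z-linear combination of 154 and 33 is divisible by 11, so (154, 33) ⊆ (11). Therefore (154, 33) = (11), d = 11.

Final answer: (154, 33) = (11); d = 11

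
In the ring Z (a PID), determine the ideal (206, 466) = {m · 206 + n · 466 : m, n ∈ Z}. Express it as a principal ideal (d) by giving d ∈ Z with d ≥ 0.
In the PID Z, (a, b) is generated by gcd(a, b). Compute gcd(466, 206) with the extended Euclidean algorithm, tracking rows (r, s, t) with s·466 + t·206 = r:
  row A: (466, 1, 0)   [1·466 + 0·206 = 466]
  row B: (206, 0, 1)   [0·466 + 1·206 = 206]
  466 = 2·206 + 54   → row C = row A − 2·row B = (54, 1, −2)   [check: 1·466 − 2·206 = 54]
  206 = 3·54 + 44   → row D = row B − 3·row C = (44, −3, 7)   [check: −3·466 + 7·206 = 44]
  54 = 1·44 + 10   → row E = row C − 1·row D = (10, 4, −9)   [check: 4·466 − 9·206 = 10]
  44 = 4·10 + 4   → row F = row D − 4·row E = (4, −19, 43)   [check: −19·466 + 43·206 = 4]
  10 = 2·4 + 2   → row G = row E − 2·row F = (2, 42, −95)   [check: 42·466 − 95·206 = 2]
  4 = 2·2 + 0   → remainder 0, stop. gcd = 2 (last nonzero row G).
So gcd(206, 466) = 2, with Bézout identity 42·466 − 95·206 = 2. Containment (⊇): the Bézout identity exhibits 2 as an element of (206, 466), giving (2) ⊆ (206, 466). Containment (⊆): since 2 | 206 and 2 | 466 (206 = 2·103, 466 = 2·233), every Z-linear combination of 206 and 466 is divisible by 2, so (206, 466) ⊆ (2). Therefore (206, 466) = (2), d = 2.

Final answer: (206, 466) = (2); d = 2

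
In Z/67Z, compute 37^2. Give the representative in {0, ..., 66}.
Use repeated squaring. Binary(2) = 10. Walk through the bits of the exponent 2 left-to-right: at each bit after the leading one, square the running value, then multiply by 37 if the bit is 1 (always reducing mod 67):
  bit 1 = 1 (leading): start with 37.
  bit 2 = 0: square 37^2 = 1369 ≡ 29 (mod 67).
Final value: 37^2 ≡ 29 (mod 67).

Final answer: 29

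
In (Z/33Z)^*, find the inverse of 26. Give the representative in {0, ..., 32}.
26^(−1) ≡ 14 (mod 33)

Apply the extended Euclidean algorithm to (33, 26), tracking rows (r, s, t) with s·33 + t·26 = r. Each division r_prev = q·r_cur + r_new produces the new row as (previous row) − q·(current row):
  row A: (33, 1, 0)   [1·33 + 0·26 = 33]
  row B: (26, 0, 1)   [0·33 + 1·26 = 26]
  33 = 1·26 + 7   → row C = row A − 1·row B = (7, 1, −1)   [check: 1·33 − 1·26 = 7]
  26 = 3·7 + 5   → row D = row B − 3·row C = (5, −3, 4)   [check: −3·33 + 4·26 = 5]
  7 = 1·5 + 2   → row E = row C − 1·row D = (2, 4, −5)   [check: 4·33 − 5·26 = 2]
  5 = 2·2 + 1   → row F = row D − 2·row E = (1, −11, 14)   [check: −11·33 + 14·26 = 1]
  2 = 2·1 + 0   → remainder 0, stop. gcd = 1 (last nonzero row F).
The gcd is 1, so 26 is invertible mod 33. The last nonzero row gives −11·33 + 14·26 = 1, so t = 14. So 26^(−1) ≡ 14 (mod 33). Verify: 26 · 14 = 364 ≡ 1 (mod 33). ✓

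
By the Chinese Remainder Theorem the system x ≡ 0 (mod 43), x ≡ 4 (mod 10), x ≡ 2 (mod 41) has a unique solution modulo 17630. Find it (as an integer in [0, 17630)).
x ≡ 12384 (mod 17630); the representative in [0, 17630) is 12384

The moduli 43, 10, 41 are pairwise coprime, so by the CRT there is a unique solution mod 43·10·41 = 17630.
Solve by successive substitution. Start with x ≡ 0 (mod 43).
  Combine with x ≡ 4 (mod 10): write x = 43·t and require 43·t ≡ 4 (mod 10). Since 43^(−1) ≡ 7 (mod 10) (43 ≡ 3 (mod 10)), t ≡ 7·4 ≡ 8 (mod 10). So x ≡ 43·8 = 344 (mod 430).
  Combine with x ≡ 2 (mod 41): write x = 344 + 430·t and require 344 + 430·t ≡ 2 (mod 41), i.e. 430·t ≡ 2 − 344 ≡ 27 (mod 41). Since 430^(−1) ≡ 39 (mod 41) (430 ≡ 20 (mod 41)), t ≡ 39·27 ≡ 28 (mod 41). So x ≡ 344 + 430·28 = 12384 (mod 17630).
Unique solution in [0, 17630): x = 12384.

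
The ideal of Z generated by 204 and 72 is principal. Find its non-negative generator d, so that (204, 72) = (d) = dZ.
In the PID Z, (a, b) is generated by gcd(a, b). Compute gcd(204, 72) with the extended Euclidean algorithm, tracking rows (r, s, t) with s·204 + t·72 = r:
  row A: (204, 1, 0)   [1·204 + 0·72 = 204]
  row B: (72, 0, 1)   [0·204 + 1·72 = 72]
  204 = 2·72 + 60   → row C = row A − 2·row B = (60, 1, −2)   [check: 1·204 − 2·72 = 60]
  72 = 1·60 + 12   → row D = row B − 1·row C = (12, −1, 3)   [check: −1·204 + 3·72 = 12]
  60 = 5·12 + 0   → remainder 0, stop. gcd = 12 (last nonzero row D).
So gcd(204, 72) = 12, with Bézout identity −1·204 + 3·72 = 12. Containment (⊇): the Bézout identity exhibits 12 as an element of (204, 72), giving (12) ⊆ (204, 72). Containment (⊆): since 12 | 204 and 12 | 72 (204 = 12·17, 72 = 12·6), every Z-linear combination of 204 and 72 is divisible by 12, so (204, 72) ⊆ (12). Therefore (204, 72) = (12), d = 12.

Final answer: (204, 72) = (12); d = 12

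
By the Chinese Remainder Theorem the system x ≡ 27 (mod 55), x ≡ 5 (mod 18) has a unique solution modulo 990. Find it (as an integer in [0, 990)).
The moduli 55, 18 are pairwise coprime, so by the CRT there is a unique solution mod 55·18 = 990.
Solve by successive substitution. Start with x ≡ 27 (mod 55).
  Combine with x ≡ 5 (mod 18): write x = 27 + 55·t and require 27 + 55·t ≡ 5 (mod 18), i.e. 55·t ≡ 5 − 27 ≡ 14 (mod 18). Since 55^(−1) ≡ 1 (mod 18) (55 ≡ 1 (mod 18)), t ≡ 1·14 ≡ 14 (mod 18). So x ≡ 27 + 55·14 = 797 (mod 990).
Unique solution in [0, 990): x = 797.

Final answer: x ≡ 797 (mod 990); the representative in [0, 990) is 797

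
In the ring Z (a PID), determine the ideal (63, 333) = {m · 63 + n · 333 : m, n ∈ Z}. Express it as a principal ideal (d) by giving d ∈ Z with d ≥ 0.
In the PID Z, (a, b) is generated by gcd(a, b). Compute gcd(333, 63) with the extended Euclidean algorithm, tracking rows (r, s, t) with s·333 + t·63 = r:
  row A: (333, 1, 0)   [1·333 + 0·63 = 333]
  row B: (63, 0, 1)   [0·333 + 1·63 = 63]
  333 = 5·63 + 18   → row C = row A − 5·row B = (18, 1, −5)   [check: 1·333 − 5·63 = 18]
  63 = 3·18 + 9   → row D = row B − 3·row C = (9, −3, 16)   [check: −3·333 + 16·63 = 9]
  18 = 2·9 + 0   → remainder 0, stop. gcd = 9 (last nonzero row D).
So gcd(63, 333) = 9, with Bézout identity −3·333 + 16·63 = 9. Containment (⊇): the Bézout identity exhibits 9 as an element of (63, 333), giving (9) ⊆ (63, 333). Containment (⊆): since 9 | 63 and 9 | 333 (63 = 9·7, 333 = 9·37), every Z-linear combination of 63 and 333 is divisible by 9, so (63, 333) ⊆ (9). Therefore (63, 333) = (9), d = 9.

Final answer: (63, 333) = (9); d = 9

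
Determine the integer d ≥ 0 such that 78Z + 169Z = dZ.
In the PID Z, (a, b) is generated by gcd(a, b). Compute gcd(169, 78) with the extended Euclidean algorithm, tracking rows (r, s, t) with s·169 + t·78 = r:
  row A: (169, 1, 0)   [1·169 + 0·78 = 169]
  row B: (78, 0, 1)   [0·169 + 1·78 = 78]
  169 = 2·78 + 13   → row C = row A − 2·row B = (13, 1, −2)   [check: 1·169 − 2·78 = 13]
  78 = 6·13 + 0   → remainder 0, stop. gcd = 13 (last nonzero row C).
So gcd(78, 169) = 13, with Bézout identity 1·169 − 2·78 = 13. Containment (⊇): the Bézout identity exhibits 13 as an element of (78, 169), giving (13) ⊆ (78, 169). Containment (⊆): since 13 | 78 and 13 | 169 (78 = 13·6, 169 = 13·13), every Z-linear combination of 78 and 169 is divisible by 13, so (78, 169) ⊆ (13). Therefore (78, 169) = (13), d = 13.

Final answer: (78, 169) = (13); d = 13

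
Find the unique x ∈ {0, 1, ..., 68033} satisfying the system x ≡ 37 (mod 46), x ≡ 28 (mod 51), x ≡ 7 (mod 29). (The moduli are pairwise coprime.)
x ≡ 47509 (mod 68034); the representative in [0, 68034) is 47509

The moduli 46, 51, 29 are pairwise coprime, so by the CRT there is a unique solution mod 46·51·29 = 68034.
Solve by successive substitution. Start with x ≡ 37 (mod 46).
  Combine with x ≡ 28 (mod 51): write x = 37 + 46·t and require 37 + 46·t ≡ 28 (mod 51), i.e. 46·t ≡ 28 − 37 ≡ 42 (mod 51). Since 46^(−1) ≡ 10 (mod 51), t ≡ 10·42 ≡ 12 (mod 51). So x ≡ 37 + 46·12 = 589 (mod 2346).
  Combine with x ≡ 7 (mod 29): write x = 589 + 2346·t and require 589 + 2346·t ≡ 7 (mod 29), i.e. 2346·t ≡ 7 − 589 ≡ 27 (mod 29). Since 2346^(−1) ≡ 19 (mod 29) (2346 ≡ 26 (mod 29)), t ≡ 19·27 ≡ 20 (mod 29). So x ≡ 589 + 2346·20 = 47509 (mod 68034).
Unique solution in [0, 68034): x = 47509.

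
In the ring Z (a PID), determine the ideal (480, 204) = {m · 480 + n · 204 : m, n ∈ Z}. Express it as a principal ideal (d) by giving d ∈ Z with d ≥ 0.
(480, 204) = (12); d = 12

In the PID Z, (a, b) is generated by gcd(a, b). Compute gcd(480, 204) with the extended Euclidean algorithm, tracking rows (r, s, t) with s·480 + t·204 = r:
  row A: (480, 1, 0)   [1·480 + 0·204 = 480]
  row B: (204, 0, 1)   [0·480 + 1·204 = 204]
  480 = 2·204 + 72   → row C = row A − 2·row B = (72, 1, −2)   [check: 1·480 − 2·204 = 72]
  204 = 2·72 + 60   → row D = row B − 2·row C = (60, −2, 5)   [check: −2·480 + 5·204 = 60]
  72 = 1·60 + 12   → row E = row C − 1·row D = (12, 3, −7)   [check: 3·480 − 7·204 = 12]
  60 = 5·12 + 0   → remainder 0, stop. gcd = 12 (last nonzero row E).
So gcd(480, 204) = 12, with Bézout identity 3·480 − 7·204 = 12. Containment (⊇): the Bézout identity exhibits 12 as an element of (480, 204), giving (12) ⊆ (480, 204). Containment (⊆): since 12 | 480 and 12 | 204 (480 = 12·40, 204 = 12·17), every Z-linear combination of 480 and 204 is divisible by 12, so (480, 204) ⊆ (12). Therefore (480, 204) = (12), d = 12.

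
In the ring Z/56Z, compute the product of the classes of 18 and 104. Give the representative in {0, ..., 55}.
Reduce the factors first: 104 ≡ 48 (mod 56), so 18 · 104 ≡ 18 · 48 (mod 56). 18 · 48 = 864. Dividing by 56: 864 = 15·56 + 24. So (18 · 104) mod 56 = 24.

Final answer: 24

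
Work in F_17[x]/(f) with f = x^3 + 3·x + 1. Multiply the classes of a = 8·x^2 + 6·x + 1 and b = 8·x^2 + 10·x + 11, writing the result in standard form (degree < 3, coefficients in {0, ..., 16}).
a · b ≡ 15·x^2 + 2·x + 2 (mod f(x))

Multiply as integer polynomials: a · b = 64·x^4 + 128·x^3 + 156·x^2 + 76·x + 11. Reducing coefficients mod 17: a · b ≡ 13·x^4 + 9·x^3 + 3·x^2 + 8·x + 11. Now divide by f(x) = x^3 + 3·x + 1 in F_17[x], eliminating the leading term at each step:
  leading term 13·x^4: subtract (13·x)·f(x) = 13·x^4 + 5·x^2 + 13·x, leaving 9·x^3 + 15·x^2 + 12·x + 11 (coefficients mod 17)
  leading term 9·x^3: subtract (9)·f(x) = 9·x^3 + 10·x + 9, leaving 15·x^2 + 2·x + 2 (coefficients mod 17)
The degree is now < 3, so this is the remainder. Hence a · b ≡ 15·x^2 + 2·x + 2 in F_17[x]/(f).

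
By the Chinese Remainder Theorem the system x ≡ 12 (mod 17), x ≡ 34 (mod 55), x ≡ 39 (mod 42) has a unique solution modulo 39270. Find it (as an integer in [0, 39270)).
The moduli 17, 55, 42 are pairwise coprime, so by the CRT there is a unique solution mod 17·55·42 = 39270.
Solve by successive substitution. Start with x ≡ 12 (mod 17).
  Combine with x ≡ 34 (mod 55): write x = 12 + 17·t and require 12 + 17·t ≡ 34 (mod 55), i.e. 17·t ≡ 34 − 12 ≡ 22 (mod 55). Since 17^(−1) ≡ 13 (mod 55), t ≡ 13·22 ≡ 11 (mod 55). So x ≡ 12 + 17·11 = 199 (mod 935).
  Combine with x ≡ 39 (mod 42): write x = 199 + 935·t and require 199 + 935·t ≡ 39 (mod 42), i.e. 935·t ≡ 39 − 199 ≡ 8 (mod 42). Since 935^(−1) ≡ 23 (mod 42) (935 ≡ 11 (mod 42)), t ≡ 23·8 ≡ 16 (mod 42). So x ≡ 199 + 935·16 = 15159 (mod 39270).
Unique solution in [0, 39270): x = 15159.

Final answer: x ≡ 15159 (mod 39270); the representative in [0, 39270) is 15159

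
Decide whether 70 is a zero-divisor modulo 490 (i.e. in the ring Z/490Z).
gcd(70, 490) = 70 > 1, so 70 is not a unit in Z/490Z. In Z/nZ every nonzero non-unit is a zero-divisor: explicitly, take b = 490/gcd = 7 ≠ 0 (mod 490); then 70·7 = 490 = 1·490, i.e. 70·7 ≡ 0 (mod 490). So 70 is a zero-divisor.

Final answer: YES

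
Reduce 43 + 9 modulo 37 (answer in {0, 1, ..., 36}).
15

Reduce the summands first: 43 ≡ 6 (mod 37), so 43 + 9 ≡ 6 + 9 (mod 37). 6 + 9 = 15; 15 = 0·37 + 15, so (43 + 9) mod 37 = 15.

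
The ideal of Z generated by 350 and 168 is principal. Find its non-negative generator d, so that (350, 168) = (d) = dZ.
In the PID Z, (a, b) is generated by gcd(a, b). Compute gcd(350, 168) with the extended Euclidean algorithm, tracking rows (r, s, t) with s·350 + t·168 = r:
  row A: (350, 1, 0)   [1·350 + 0·168 = 350]
  row B: (168, 0, 1)   [0·350 + 1·168 = 168]
  350 = 2·168 + 14   → row C = row A − 2·row B = (14, 1, −2)   [check: 1·350 − 2·168 = 14]
  168 = 12·14 + 0   → remainder 0, stop. gcd = 14 (last nonzero row C).
So gcd(350, 168) = 14, with Bézout identity 1·350 − 2·168 = 14. Containment (⊇): the Bézout identity exhibits 14 as an element of (350, 168), giving (14) ⊆ (350, 168). Containment (⊆): since 14 | 350 and 14 | 168 (350 = 14·25, 168 = 14·12), every Z-linear combination of 350 and 168 is divisible by 14, so (350, 168) ⊆ (14). Therefore (350, 168) = (14), d = 14.

Final answer: (350, 168) = (14); d = 14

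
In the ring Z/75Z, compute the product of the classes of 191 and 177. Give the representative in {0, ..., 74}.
Reduce the factors first: 191 ≡ 41, 177 ≡ 27 (mod 75), so 191 · 177 ≡ 41 · 27 (mod 75). 41 · 27 = 1107. Dividing by 75: 1107 = 14·75 + 57. So (191 · 177) mod 75 = 57.

Final answer: 57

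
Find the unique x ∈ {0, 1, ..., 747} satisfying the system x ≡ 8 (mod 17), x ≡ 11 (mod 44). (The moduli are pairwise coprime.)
x ≡ 671 (mod 748); the representative in [0, 748) is 671

The moduli 17, 44 are pairwise coprime, so by the CRT there is a unique solution mod 17·44 = 748.
Solve by successive substitution. Start with x ≡ 8 (mod 17).
  Combine with x ≡ 11 (mod 44): write x = 8 + 17·t and require 8 + 17·t ≡ 11 (mod 44), i.e. 17·t ≡ 11 − 8 ≡ 3 (mod 44). Since 17^(−1) ≡ 13 (mod 44), t ≡ 13·3 ≡ 39 (mod 44). So x ≡ 8 + 17·39 = 671 (mod 748).
Unique solution in [0, 748): x = 671.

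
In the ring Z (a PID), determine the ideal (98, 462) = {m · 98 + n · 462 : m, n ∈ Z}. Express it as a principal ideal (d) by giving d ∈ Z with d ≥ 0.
In the PID Z, (a, b) is generated by gcd(a, b). Compute gcd(462, 98) with the extended Euclidean algorithm, tracking rows (r, s, t) with s·462 + t·98 = r:
  row A: (462, 1, 0)   [1·462 + 0·98 = 462]
  row B: (98, 0, 1)   [0·462 + 1·98 = 98]
  462 = 4·98 + 70   → row C = row A − 4·row B = (70, 1, −4)   [check: 1·462 − 4·98 = 70]
  98 = 1·70 + 28   → row D = row B − 1·row C = (28, −1, 5)   [check: −1·462 + 5·98 = 28]
  70 = 2·28 + 14   → row E = row C − 2·row D = (14, 3, −14)   [check: 3·462 − 14·98 = 14]
  28 = 2·14 + 0   → remainder 0, stop. gcd = 14 (last nonzero row E).
So gcd(98, 462) = 14, with Bézout identity 3·462 − 14·98 = 14. Containment (⊇): the Bézout identity exhibits 14 as an element of (98, 462), giving (14) ⊆ (98, 462). Containment (⊆): since 14 | 98 and 14 | 462 (98 = 14·7, 462 = 14·33), every Z-linear combination of 98 and 462 is divisible by 14, so (98, 462) ⊆ (14). Therefore (98, 462) = (14), d = 14.

Final answer: (98, 462) = (14); d = 14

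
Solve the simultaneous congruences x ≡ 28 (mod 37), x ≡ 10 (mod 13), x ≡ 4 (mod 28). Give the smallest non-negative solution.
The moduli 37, 13, 28 are pairwise coprime, so by the CRT there is a unique solution mod 37·13·28 = 13468.
Solve by successive substitution. Start with x ≡ 28 (mod 37).
  Combine with x ≡ 10 (mod 13): write x = 28 + 37·t and require 28 + 37·t ≡ 10 (mod 13), i.e. 37·t ≡ 10 − 28 ≡ 8 (mod 13). Since 37^(−1) ≡ 6 (mod 13) (37 ≡ 11 (mod 13)), t ≡ 6·8 ≡ 9 (mod 13). So x ≡ 28 + 37·9 = 361 (mod 481).
  Combine with x ≡ 4 (mod 28): write x = 361 + 481·t and require 361 + 481·t ≡ 4 (mod 28), i.e. 481·t ≡ 4 − 361 ≡ 7 (mod 28). Since 481^(−1) ≡ 17 (mod 28) (481 ≡ 5 (mod 28)), t ≡ 17·7 ≡ 7 (mod 28). So x ≡ 361 + 481·7 = 3728 (mod 13468).
Unique solution in [0, 13468): x = 3728.

Final answer: x ≡ 3728 (mod 13468); the representative in [0, 13468) is 3728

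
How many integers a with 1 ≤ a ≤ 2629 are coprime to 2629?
The number of a ∈ {1, ..., 2629} with gcd(a, 2629) = 1 is by definition Euler's totient φ(2629). φ is multiplicative, with φ(p^e) = p^e − p^(e−1). Factorise 2629 = 11 · 239. Then
  φ(2629) = (11 − 1) · (239 − 1) = 10 · 238 = 2380.
So there are 2380 such integers.

Final answer: 2380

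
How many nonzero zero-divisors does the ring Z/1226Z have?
Z/1226Z has 613 nonzero zero-divisors

In Z/1226Z each nonzero element is either a unit (gcd with 1226 is 1) or a zero-divisor (gcd > 1). The number of units is φ(1226): factorise 1226 = 2 · 613, so φ(1226) = (2 − 1) · (613 − 1) = 1 · 612 = 612. The nonzero elements number 1226 − 1 = 1225. Hence the nonzero zero-divisors number 1225 − 612 = 613.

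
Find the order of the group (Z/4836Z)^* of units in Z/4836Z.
(Z/4836Z)^* consists of the classes a with gcd(a, 4836) = 1, so its order is φ(4836). φ is multiplicative, with φ(p^e) = p^e − p^(e−1). Factorise 4836 = 2^2 · 3 · 13 · 31. Then
  φ(4836) = (2^2 − 2^1) · (3 − 1) · (13 − 1) · (31 − 1) = 2 · 2 · 12 · 30 = 1440.
Thus |(Z/4836Z)^*| = 1440.

Final answer: |(Z/4836Z)^*| = 1440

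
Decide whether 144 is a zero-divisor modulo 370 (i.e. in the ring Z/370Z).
gcd(144, 370) = 2 > 1, so 144 is not a unit in Z/370Z. In Z/nZ every nonzero non-unit is a zero-divisor: explicitly, take b = 370/gcd = 185 ≠ 0 (mod 370); then 144·185 = 26640 = 72·370, i.e. 144·185 ≡ 0 (mod 370). So 144 is a zero-divisor.

Final answer: YES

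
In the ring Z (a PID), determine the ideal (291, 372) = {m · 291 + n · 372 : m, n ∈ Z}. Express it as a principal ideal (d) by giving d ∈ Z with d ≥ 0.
(291, 372) = (3); d = 3

In the PID Z, (a, b) is generated by gcd(a, b). Compute gcd(372, 291) with the extended Euclidean algorithm, tracking rows (r, s, t) with s·372 + t·291 = r:
  row A: (372, 1, 0)   [1·372 + 0·291 = 372]
  row B: (291, 0, 1)   [0·372 + 1·291 = 291]
  372 = 1·291 + 81   → row C = row A − 1·row B = (81, 1, −1)   [check: 1·372 − 1·291 = 81]
  291 = 3·81 + 48   → row D = row B − 3·row C = (48, −3, 4)   [check: −3·372 + 4·291 = 48]
  81 = 1·48 + 33   → row E = row C − 1·row D = (33, 4, −5)   [check: 4·372 − 5·291 = 33]
  48 = 1·33 + 15   → row F = row D − 1·row E = (15, −7, 9)   [check: −7·372 + 9·291 = 15]
  33 = 2·15 + 3   → row G = row E − 2·row F = (3, 18, −23)   [check: 18·372 − 23·291 = 3]
  15 = 5·3 + 0   → remainder 0, stop. gcd = 3 (last nonzero row G).
So gcd(291, 372) = 3, with Bézout identity 18·372 − 23·291 = 3. Containment (⊇): the Bézout identity exhibits 3 as an element of (291, 372), giving (3) ⊆ (291, 372). Containment (⊆): since 3 | 291 and 3 | 372 (291 = 3·97, 372 = 3·124), every Z-linear combination of 291 and 372 is divisible by 3, so (291, 372) ⊆ (3). Therefore (291, 372) = (3), d = 3.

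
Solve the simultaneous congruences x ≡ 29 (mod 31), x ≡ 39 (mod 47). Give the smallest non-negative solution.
x ≡ 556 (mod 1457); the representative in [0, 1457) is 556

The moduli 31, 47 are pairwise coprime, so by the CRT there is a unique solution mod 31·47 = 1457.
Solve by successive substitution. Start with x ≡ 29 (mod 31).
  Combine with x ≡ 39 (mod 47): write x = 29 + 31·t and require 29 + 31·t ≡ 39 (mod 47), i.e. 31·t ≡ 39 − 29 ≡ 10 (mod 47). Since 31^(−1) ≡ 44 (mod 47), t ≡ 44·10 ≡ 17 (mod 47). So x ≡ 29 + 31·17 = 556 (mod 1457).
Unique solution in [0, 1457): x = 556.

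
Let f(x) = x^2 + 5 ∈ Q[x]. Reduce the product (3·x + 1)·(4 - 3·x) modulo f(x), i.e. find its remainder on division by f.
First multiply in Q[x] without reducing: a · b = -9·x^2 + 9·x + 4. Now divide by f(x) = x^2 + 5, eliminating the leading term at each step:
  leading term -9·x^2: subtract (-9)·f(x) = -9·x^2 - 45, leaving 9·x + 49
The degree is now < 2, so this is the remainder. Hence a · b ≡ 9·x + 49 in Q[x]/(f).

Final answer: a · b ≡ 9·x + 49 (mod f(x))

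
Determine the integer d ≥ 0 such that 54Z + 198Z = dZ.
In the PID Z, (a, b) is generated by gcd(a, b). Compute gcd(198, 54) with the extended Euclidean algorithm, tracking rows (r, s, t) with s·198 + t·54 = r:
  row A: (198, 1, 0)   [1·198 + 0·54 = 198]
  row B: (54, 0, 1)   [0·198 + 1·54 = 54]
  198 = 3·54 + 36   → row C = row A − 3·row B = (36, 1, −3)   [check: 1·198 − 3·54 = 36]
  54 = 1·36 + 18   → row D = row B − 1·row C = (18, −1, 4)   [check: −1·198 + 4·54 = 18]
  36 = 2·18 + 0   → remainder 0, stop. gcd = 18 (last nonzero row D).
So gcd(54, 198) = 18, with Bézout identity −1·198 + 4·54 = 18. Containment (⊇): the Bézout identity exhibits 18 as an element of (54, 198), giving (18) ⊆ (54, 198). Containment (⊆): since 18 | 54 and 18 | 198 (54 = 18·3, 198 = 18·11), every Z-linear combination of 54 and 198 is divisible by 18, so (54, 198) ⊆ (18). Therefore (54, 198) = (18), d = 18.

Final answer: (54, 198) = (18); d = 18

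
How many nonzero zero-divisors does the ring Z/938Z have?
In Z/938Z each nonzero element is either a unit (gcd with 938 is 1) or a zero-divisor (gcd > 1). The number of units is φ(938): factorise 938 = 2 · 7 · 67, so φ(938) = (2 − 1) · (7 − 1) · (67 − 1) = 1 · 6 · 66 = 396. The nonzero elements number 938 − 1 = 937. Hence the nonzero zero-divisors number 937 − 396 = 541.

Final answer: Z/938Z has 541 nonzero zero-divisors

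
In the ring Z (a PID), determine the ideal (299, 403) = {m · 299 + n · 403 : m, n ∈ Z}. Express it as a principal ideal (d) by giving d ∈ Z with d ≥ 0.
(299, 403) = (13); d = 13

In the PID Z, (a, b) is generated by gcd(a, b). Compute gcd(403, 299) with the extended Euclidean algorithm, tracking rows (r, s, t) with s·403 + t·299 = r:
  row A: (403, 1, 0)   [1·403 + 0·299 = 403]
  row B: (299, 0, 1)   [0·403 + 1·299 = 299]
  403 = 1·299 + 104   → row C = row A − 1·row B = (104, 1, −1)   [check: 1·403 − 1·299 = 104]
  299 = 2·104 + 91   → row D = row B − 2·row C = (91, −2, 3)   [check: −2·403 + 3·299 = 91]
  104 = 1·91 + 13   → row E = row C − 1·row D = (13, 3, −4)   [check: 3·403 − 4·299 = 13]
  91 = 7·13 + 0   → remainder 0, stop. gcd = 13 (last nonzero row E).
So gcd(299, 403) = 13, with Bézout identity 3·403 − 4·299 = 13. Containment (⊇): the Bézout identity exhibits 13 as an element of (299, 403), giving (13) ⊆ (299, 403). Containment (⊆): since 13 | 299 and 13 | 403 (299 = 13·23, 403 = 13·31), every Z-linear combination of 299 and 403 is divisible by 13, so (299, 403) ⊆ (13). Therefore (299, 403) = (13), d = 13.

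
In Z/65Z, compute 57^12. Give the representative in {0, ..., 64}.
Use repeated squaring. Binary(12) = 1100. Walk through the bits of the exponent 12 left-to-right: at each bit after the leading one, square the running value, then multiply by 57 if the bit is 1 (always reducing mod 65):
  bit 1 = 1 (leading): start with 57.
  bit 2 = 1: square 57^2 = 3249 ≡ 64; bit is 1, so multiply 64·57 = 3648 ≡ 8 (mod 65).
  bit 3 = 0: square 8^2 = 64 (mod 65).
  bit 4 = 0: square 64^2 = 4096 ≡ 1 (mod 65).
Final value: 57^12 ≡ 1 (mod 65).

Final answer: 1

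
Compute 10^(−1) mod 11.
Apply the extended Euclidean algorithm to (11, 10), tracking rows (r, s, t) with s·11 + t·10 = r. Each division r_prev = q·r_cur + r_new produces the new row as (previous row) − q·(current row):
  row A: (11, 1, 0)   [1·11 + 0·10 = 11]
  row B: (10, 0, 1)   [0·11 + 1·10 = 10]
  11 = 1·10 + 1   → row C = row A − 1·row B = (1, 1, −1)   [check: 1·11 − 1·10 = 1]
  10 = 10·1 + 0   → remainder 0, stop. gcd = 1 (last nonzero row C).
The gcd is 1, so 10 is invertible mod 11. The last nonzero row gives 1·11 − 1·10 = 1, so t = −1. So 10^(−1) ≡ −1 ≡ 10 (mod 11). Verify: 10 · 10 = 100 ≡ 1 (mod 11). ✓

Final answer: 10^(−1) ≡ 10 (mod 11)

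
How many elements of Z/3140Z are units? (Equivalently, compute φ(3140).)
Z/3140Z has φ(3140) = 1248 units

An element a ∈ Z/3140Z is a unit iff gcd(a, 3140) = 1, so the number of units is φ(3140). φ is multiplicative, with φ(p^e) = p^e − p^(e−1). Factorise 3140 = 2^2 · 5 · 157. Then
  φ(3140) = (2^2 − 2^1) · (5 − 1) · (157 − 1) = 2 · 4 · 156 = 1248.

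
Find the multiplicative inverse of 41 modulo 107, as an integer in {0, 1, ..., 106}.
41^(−1) ≡ 47 (mod 107)

Apply the extended Euclidean algorithm to (107, 41), tracking rows (r, s, t) with s·107 + t·41 = r. Each division r_prev = q·r_cur + r_new produces the new row as (previous row) − q·(current row):
  row A: (107, 1, 0)   [1·107 + 0·41 = 107]
  row B: (41, 0, 1)   [0·107 + 1·41 = 41]
  107 = 2·41 + 25   → row C = row A − 2·row B = (25, 1, −2)   [check: 1·107 − 2·41 = 25]
  41 = 1·25 + 16   → row D = row B − 1·row C = (16, −1, 3)   [check: −1·107 + 3·41 = 16]
  25 = 1·16 + 9   → row E = row C − 1·row D = (9, 2, −5)   [check: 2·107 − 5·41 = 9]
  16 = 1·9 + 7   → row F = row D − 1·row E = (7, −3, 8)   [check: −3·107 + 8·41 = 7]
  9 = 1·7 + 2   → row G = row E − 1·row F = (2, 5, −13)   [check: 5·107 − 13·41 = 2]
  7 = 3·2 + 1   → row H = row F − 3·row G = (1, −18, 47)   [check: −18·107 + 47·41 = 1]
  2 = 2·1 + 0   → remainder 0, stop. gcd = 1 (last nonzero row H).
The gcd is 1, so 41 is invertible mod 107. The last nonzero row gives −18·107 + 47·41 = 1, so t = 47. So 41^(−1) ≡ 47 (mod 107). Verify: 41 · 47 = 1927 ≡ 1 (mod 107). ✓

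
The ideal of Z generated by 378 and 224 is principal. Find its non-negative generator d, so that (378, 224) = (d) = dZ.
(378, 224) = (14); d = 14

In the PID Z, (a, b) is generated by gcd(a, b). Compute gcd(378, 224) with the extended Euclidean algorithm, tracking rows (r, s, t) with s·378 + t·224 = r:
  row A: (378, 1, 0)   [1·378 + 0·224 = 378]
  row B: (224, 0, 1)   [0·378 + 1·224 = 224]
  378 = 1·224 + 154   → row C = row A − 1·row B = (154, 1, −1)   [check: 1·378 − 1·224 = 154]
  224 = 1·154 + 70   → row D = row B − 1·row C = (70, −1, 2)   [check: −1·378 + 2·224 = 70]
  154 = 2·70 + 14   → row E = row C − 2·row D = (14, 3, −5)   [check: 3·378 − 5·224 = 14]
  70 = 5·14 + 0   → remainder 0, stop. gcd = 14 (last nonzero row E).
So gcd(378, 224) = 14, with Bézout identity 3·378 − 5·224 = 14. Containment (⊇): the Bézout identity exhibits 14 as an element of (378, 224), giving (14) ⊆ (378, 224). Containment (⊆): since 14 | 378 and 14 | 224 (378 = 14·27, 224 = 14·16), every Z-linear combination of 378 and 224 is divisible by 14, so (378, 224) ⊆ (14). Therefore (378, 224) = (14), d = 14.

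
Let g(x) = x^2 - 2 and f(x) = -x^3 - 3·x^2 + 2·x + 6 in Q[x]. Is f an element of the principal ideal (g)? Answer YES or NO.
YES

In Q[x] the ideal (g) consists of all multiples of g, so f ∈ (g) iff g | f, i.e. iff the remainder of f on division by g is 0. Divide f by g (g is monic, so eliminate the leading term of the running remainder at each step):
  leading term -x^3: subtract (-x)·g(x) = -x^3 + 2·x, leaving 6 - 3·x^2
  leading term -3·x^2: subtract (-3)·g(x) = 6 - 3·x^2, leaving 0
The remainder is 0, so f(x) = g(x) · h(x) with h(x) = -x - 3. Hence g | f, i.e. f ∈ (g).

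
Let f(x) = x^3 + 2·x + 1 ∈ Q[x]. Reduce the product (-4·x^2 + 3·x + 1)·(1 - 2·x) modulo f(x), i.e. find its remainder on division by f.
First multiply in Q[x] without reducing: a · b = 8·x^3 - 10·x^2 + x + 1. Now divide by f(x) = x^3 + 2·x + 1, eliminating the leading term at each step:
  leading term 8·x^3: subtract (8)·f(x) = 8·x^3 + 16·x + 8, leaving -10·x^2 - 15·x - 7
The degree is now < 3, so this is the remainder. Hence a · b ≡ -10·x^2 - 15·x - 7 in Q[x]/(f).

Final answer: a · b ≡ -10·x^2 - 15·x - 7 (mod f(x))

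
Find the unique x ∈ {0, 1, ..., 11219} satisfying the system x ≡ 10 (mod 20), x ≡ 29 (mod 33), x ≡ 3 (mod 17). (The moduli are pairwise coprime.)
x ≡ 2570 (mod 11220); the representative in [0, 11220) is 2570

The moduli 20, 33, 17 are pairwise coprime, so by the CRT there is a unique solution mod 20·33·17 = 11220.
Solve by successive substitution. Start with x ≡ 10 (mod 20).
  Combine with x ≡ 29 (mod 33): write x = 10 + 20·t and require 10 + 20·t ≡ 29 (mod 33), i.e. 20·t ≡ 29 − 10 ≡ 19 (mod 33). Since 20^(−1) ≡ 5 (mod 33), t ≡ 5·19 ≡ 29 (mod 33). So x ≡ 10 + 20·29 = 590 (mod 660).
  Combine with x ≡ 3 (mod 17): write x = 590 + 660·t and require 590 + 660·t ≡ 3 (mod 17), i.e. 660·t ≡ 3 − 590 ≡ 8 (mod 17). Since 660^(−1) ≡ 11 (mod 17) (660 ≡ 14 (mod 17)), t ≡ 11·8 ≡ 3 (mod 17). So x ≡ 590 + 660·3 = 2570 (mod 11220).
Unique solution in [0, 11220): x = 2570.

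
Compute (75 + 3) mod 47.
31

Reduce the summands first: 75 ≡ 28 (mod 47), so 75 + 3 ≡ 28 + 3 (mod 47). 28 + 3 = 31; 31 = 0·47 + 31, so (75 + 3) mod 47 = 31.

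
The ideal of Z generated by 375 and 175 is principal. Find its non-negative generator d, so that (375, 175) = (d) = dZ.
In the PID Z, (a, b) is generated by gcd(a, b). Compute gcd(375, 175) with the extended Euclidean algorithm, tracking rows (r, s, t) with s·375 + t·175 = r:
  row A: (375, 1, 0)   [1·375 + 0·175 = 375]
  row B: (175, 0, 1)   [0·375 + 1·175 = 175]
  375 = 2·175 + 25   → row C = row A − 2·row B = (25, 1, −2)   [check: 1·375 − 2·175 = 25]
  175 = 7·25 + 0   → remainder 0, stop. gcd = 25 (last nonzero row C).
So gcd(375, 175) = 25, with Bézout identity 1·375 − 2·175 = 25. Containment (⊇): the Bézout identity exhibits 25 as an element of (375, 175), giving (25) ⊆ (375, 175). Containment (⊆): since 25 | 375 and 25 | 175 (375 = 25·15, 175 = 25·7), every Z-linear combination of 375 and 175 is divisible by 25, so (375, 175) ⊆ (25). Therefore (375, 175) = (25), d = 25.

Final answer: (375, 175) = (25); d = 25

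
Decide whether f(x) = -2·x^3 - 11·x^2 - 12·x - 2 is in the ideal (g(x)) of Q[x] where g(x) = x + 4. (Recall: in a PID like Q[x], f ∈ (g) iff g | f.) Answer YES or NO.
NO

In Q[x] the ideal (g) consists of all multiples of g, so f ∈ (g) iff g | f, i.e. iff the remainder of f on division by g is 0. Divide f by g (g is monic, so eliminate the leading term of the running remainder at each step):
  leading term -2·x^3: subtract (-2·x^2)·g(x) = -2·x^3 - 8·x^2, leaving -3·x^2 - 12·x - 2
  leading term -3·x^2: subtract (-3·x)·g(x) = -3·x^2 - 12·x, leaving -2
The remainder r(x) = -2 ≠ 0 (and deg r < deg g), so g ∤ f, i.e. f ∉ (g).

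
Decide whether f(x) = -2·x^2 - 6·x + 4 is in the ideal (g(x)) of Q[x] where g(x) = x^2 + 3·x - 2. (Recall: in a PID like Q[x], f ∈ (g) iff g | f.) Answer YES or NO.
YES

In Q[x] the ideal (g) consists of all multiples of g, so f ∈ (g) iff g | f, i.e. iff the remainder of f on division by g is 0. Divide f by g (g is monic, so eliminate the leading term of the running remainder at each step):
  leading term -2·x^2: subtract (-2)·g(x) = -2·x^2 - 6·x + 4, leaving 0
The remainder is 0, so f(x) = g(x) · h(x) with h(x) = -2. Hence g | f, i.e. f ∈ (g).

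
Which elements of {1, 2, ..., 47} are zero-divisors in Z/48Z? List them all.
nonzero zero-divisors of Z/48Z = {2, 3, 4, 6, 8, 9, 10, 12, 14, 15, 16, 18, 20, 21, 22, 24, 26, 27, 28, 30, 32, 33, 34, 36, 38, 39, 40, 42, 44, 45, 46}

An element a ∈ Z/48Z (with a ≠ 0) is a zero-divisor iff gcd(a, 48) > 1 (because a is a unit precisely when gcd(a, n) = 1, and in Z/nZ every nonzero, non-unit element is a zero-divisor). Scan a = 1, ..., 47 and keep those with gcd(a, 48) > 1:
  gcd(2, 48) = 2, gcd(3, 48) = 3, gcd(4, 48) = 4, gcd(6, 48) = 6, gcd(8, 48) = 8, gcd(9, 48) = 3, gcd(10, 48) = 2, gcd(12, 48) = 12, gcd(14, 48) = 2, gcd(15, 48) = 3, gcd(16, 48) = 16, gcd(18, 48) = 6, gcd(20, 48) = 4, gcd(21, 48) = 3, gcd(22, 48) = 2, gcd(24, 48) = 24, gcd(26, 48) = 2, gcd(27, 48) = 3, gcd(28, 48) = 4, gcd(30, 48) = 6, gcd(32, 48) = 16, gcd(33, 48) = 3, gcd(34, 48) = 2, gcd(36, 48) = 12, gcd(38, 48) = 2, gcd(39, 48) = 3, gcd(40, 48) = 8, gcd(42, 48) = 6, gcd(44, 48) = 4, gcd(45, 48) = 3, gcd(46, 48) = 2.
All other a ∈ {1, ..., 47} have gcd(a, 48) = 1 and are units. So the nonzero zero-divisors are exactly the 31 values of a appearing in this scan.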